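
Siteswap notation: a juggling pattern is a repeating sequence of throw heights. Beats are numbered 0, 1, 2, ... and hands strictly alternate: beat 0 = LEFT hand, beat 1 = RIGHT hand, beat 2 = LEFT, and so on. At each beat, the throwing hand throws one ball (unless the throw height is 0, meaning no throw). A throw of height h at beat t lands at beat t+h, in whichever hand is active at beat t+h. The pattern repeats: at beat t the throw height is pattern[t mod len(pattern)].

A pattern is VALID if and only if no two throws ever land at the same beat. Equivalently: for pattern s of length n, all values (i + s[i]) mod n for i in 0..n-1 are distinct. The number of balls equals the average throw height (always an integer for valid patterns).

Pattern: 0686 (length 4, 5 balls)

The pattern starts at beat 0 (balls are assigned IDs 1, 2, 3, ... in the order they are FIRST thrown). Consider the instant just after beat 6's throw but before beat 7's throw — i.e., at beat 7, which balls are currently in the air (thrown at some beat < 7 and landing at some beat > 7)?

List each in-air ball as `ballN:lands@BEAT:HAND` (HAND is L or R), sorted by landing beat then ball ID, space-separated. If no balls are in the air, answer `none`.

Answer: ball3:lands@9:R ball2:lands@10:L ball4:lands@11:R ball5:lands@14:L

Derivation:
Beat 1 (R): throw ball1 h=6 -> lands@7:R; in-air after throw: [b1@7:R]
Beat 2 (L): throw ball2 h=8 -> lands@10:L; in-air after throw: [b1@7:R b2@10:L]
Beat 3 (R): throw ball3 h=6 -> lands@9:R; in-air after throw: [b1@7:R b3@9:R b2@10:L]
Beat 5 (R): throw ball4 h=6 -> lands@11:R; in-air after throw: [b1@7:R b3@9:R b2@10:L b4@11:R]
Beat 6 (L): throw ball5 h=8 -> lands@14:L; in-air after throw: [b1@7:R b3@9:R b2@10:L b4@11:R b5@14:L]
Beat 7 (R): throw ball1 h=6 -> lands@13:R; in-air after throw: [b3@9:R b2@10:L b4@11:R b1@13:R b5@14:L]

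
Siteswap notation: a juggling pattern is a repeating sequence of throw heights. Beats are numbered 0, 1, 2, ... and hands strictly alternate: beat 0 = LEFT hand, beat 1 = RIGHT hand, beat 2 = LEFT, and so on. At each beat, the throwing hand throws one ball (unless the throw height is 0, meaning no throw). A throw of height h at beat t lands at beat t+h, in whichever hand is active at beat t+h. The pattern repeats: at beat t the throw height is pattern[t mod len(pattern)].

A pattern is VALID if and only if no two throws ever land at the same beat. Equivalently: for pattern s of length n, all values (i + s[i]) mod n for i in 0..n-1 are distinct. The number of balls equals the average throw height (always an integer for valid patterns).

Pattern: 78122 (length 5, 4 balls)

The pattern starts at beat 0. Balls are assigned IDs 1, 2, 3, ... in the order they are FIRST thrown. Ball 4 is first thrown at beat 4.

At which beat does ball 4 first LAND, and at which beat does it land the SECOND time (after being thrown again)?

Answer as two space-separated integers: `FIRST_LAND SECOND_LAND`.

Answer: 6 14

Derivation:
Beat 0 (L): throw ball1 h=7 -> lands@7:R; in-air after throw: [b1@7:R]
Beat 1 (R): throw ball2 h=8 -> lands@9:R; in-air after throw: [b1@7:R b2@9:R]
Beat 2 (L): throw ball3 h=1 -> lands@3:R; in-air after throw: [b3@3:R b1@7:R b2@9:R]
Beat 3 (R): throw ball3 h=2 -> lands@5:R; in-air after throw: [b3@5:R b1@7:R b2@9:R]
Beat 4 (L): throw ball4 h=2 -> lands@6:L; in-air after throw: [b3@5:R b4@6:L b1@7:R b2@9:R]
Beat 5 (R): throw ball3 h=7 -> lands@12:L; in-air after throw: [b4@6:L b1@7:R b2@9:R b3@12:L]
Beat 6 (L): throw ball4 h=8 -> lands@14:L; in-air after throw: [b1@7:R b2@9:R b3@12:L b4@14:L]
Beat 7 (R): throw ball1 h=1 -> lands@8:L; in-air after throw: [b1@8:L b2@9:R b3@12:L b4@14:L]
Beat 8 (L): throw ball1 h=2 -> lands@10:L; in-air after throw: [b2@9:R b1@10:L b3@12:L b4@14:L]
Beat 9 (R): throw ball2 h=2 -> lands@11:R; in-air after throw: [b1@10:L b2@11:R b3@12:L b4@14:L]
Beat 10 (L): throw ball1 h=7 -> lands@17:R; in-air after throw: [b2@11:R b3@12:L b4@14:L b1@17:R]
Beat 11 (R): throw ball2 h=8 -> lands@19:R; in-air after throw: [b3@12:L b4@14:L b1@17:R b2@19:R]
Beat 12 (L): throw ball3 h=1 -> lands@13:R; in-air after throw: [b3@13:R b4@14:L b1@17:R b2@19:R]
Beat 13 (R): throw ball3 h=2 -> lands@15:R; in-air after throw: [b4@14:L b3@15:R b1@17:R b2@19:R]
Beat 14 (L): throw ball4 h=2 -> lands@16:L; in-air after throw: [b3@15:R b4@16:L b1@17:R b2@19:R]
Ball 4: thrown@4 h=2 -> first land @6; rethrown@6 h=8 -> second land @14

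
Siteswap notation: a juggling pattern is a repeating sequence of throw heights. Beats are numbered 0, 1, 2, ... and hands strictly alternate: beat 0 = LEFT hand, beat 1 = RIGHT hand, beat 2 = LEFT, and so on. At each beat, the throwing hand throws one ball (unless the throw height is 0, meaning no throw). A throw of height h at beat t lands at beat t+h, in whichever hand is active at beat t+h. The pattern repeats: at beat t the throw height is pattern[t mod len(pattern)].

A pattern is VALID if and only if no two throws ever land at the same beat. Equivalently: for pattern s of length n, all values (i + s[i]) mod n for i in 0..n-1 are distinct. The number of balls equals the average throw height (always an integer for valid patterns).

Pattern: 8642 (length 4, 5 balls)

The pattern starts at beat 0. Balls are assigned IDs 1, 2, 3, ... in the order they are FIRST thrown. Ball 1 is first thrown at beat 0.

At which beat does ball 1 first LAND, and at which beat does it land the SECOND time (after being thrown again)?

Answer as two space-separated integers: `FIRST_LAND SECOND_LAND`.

Beat 0 (L): throw ball1 h=8 -> lands@8:L; in-air after throw: [b1@8:L]
Beat 1 (R): throw ball2 h=6 -> lands@7:R; in-air after throw: [b2@7:R b1@8:L]
Beat 2 (L): throw ball3 h=4 -> lands@6:L; in-air after throw: [b3@6:L b2@7:R b1@8:L]
Beat 3 (R): throw ball4 h=2 -> lands@5:R; in-air after throw: [b4@5:R b3@6:L b2@7:R b1@8:L]
Beat 4 (L): throw ball5 h=8 -> lands@12:L; in-air after throw: [b4@5:R b3@6:L b2@7:R b1@8:L b5@12:L]
Beat 5 (R): throw ball4 h=6 -> lands@11:R; in-air after throw: [b3@6:L b2@7:R b1@8:L b4@11:R b5@12:L]
Beat 6 (L): throw ball3 h=4 -> lands@10:L; in-air after throw: [b2@7:R b1@8:L b3@10:L b4@11:R b5@12:L]
Beat 7 (R): throw ball2 h=2 -> lands@9:R; in-air after throw: [b1@8:L b2@9:R b3@10:L b4@11:R b5@12:L]
Beat 8 (L): throw ball1 h=8 -> lands@16:L; in-air after throw: [b2@9:R b3@10:L b4@11:R b5@12:L b1@16:L]
Beat 9 (R): throw ball2 h=6 -> lands@15:R; in-air after throw: [b3@10:L b4@11:R b5@12:L b2@15:R b1@16:L]
Beat 10 (L): throw ball3 h=4 -> lands@14:L; in-air after throw: [b4@11:R b5@12:L b3@14:L b2@15:R b1@16:L]
Beat 11 (R): throw ball4 h=2 -> lands@13:R; in-air after throw: [b5@12:L b4@13:R b3@14:L b2@15:R b1@16:L]
Beat 12 (L): throw ball5 h=8 -> lands@20:L; in-air after throw: [b4@13:R b3@14:L b2@15:R b1@16:L b5@20:L]
Beat 13 (R): throw ball4 h=6 -> lands@19:R; in-air after throw: [b3@14:L b2@15:R b1@16:L b4@19:R b5@20:L]
Ball 1: thrown@0 h=8 -> first land @8; rethrown@8 h=8 -> second land @16

Answer: 8 16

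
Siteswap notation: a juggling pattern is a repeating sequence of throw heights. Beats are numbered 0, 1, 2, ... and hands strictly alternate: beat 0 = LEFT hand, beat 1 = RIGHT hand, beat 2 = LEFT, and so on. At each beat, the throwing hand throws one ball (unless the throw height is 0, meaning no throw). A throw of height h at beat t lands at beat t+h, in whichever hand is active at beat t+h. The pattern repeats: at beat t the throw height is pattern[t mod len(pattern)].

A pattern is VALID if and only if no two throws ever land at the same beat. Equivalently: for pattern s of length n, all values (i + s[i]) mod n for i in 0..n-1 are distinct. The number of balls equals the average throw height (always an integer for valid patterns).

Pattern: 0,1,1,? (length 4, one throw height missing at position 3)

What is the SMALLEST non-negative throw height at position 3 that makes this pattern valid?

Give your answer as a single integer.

Answer: 2

Derivation:
i=0: (0 + 0) mod 4 = 0
i=1: (1 + 1) mod 4 = 2
i=2: (2 + 1) mod 4 = 3
i=3: s[i]=? (unknown)
Known residues: [0, 2, 3]; need a permutation of 0..3, so missing residue r = 1
Need (3 + s) mod 4 = 1; smallest s = (1 - 3) mod 4 = 2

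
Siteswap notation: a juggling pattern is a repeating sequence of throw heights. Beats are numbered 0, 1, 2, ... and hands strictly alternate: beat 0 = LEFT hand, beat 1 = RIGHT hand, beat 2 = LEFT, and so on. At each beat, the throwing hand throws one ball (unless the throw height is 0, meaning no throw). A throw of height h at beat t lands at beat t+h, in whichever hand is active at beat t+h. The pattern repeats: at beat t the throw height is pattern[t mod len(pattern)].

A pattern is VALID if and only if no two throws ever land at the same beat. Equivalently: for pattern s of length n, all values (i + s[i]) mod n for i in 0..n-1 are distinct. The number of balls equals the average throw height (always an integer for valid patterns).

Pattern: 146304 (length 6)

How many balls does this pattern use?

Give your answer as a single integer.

Answer: 3

Derivation:
Pattern = [1, 4, 6, 3, 0, 4], length n = 6
  position 0: throw height = 1, running sum = 1
  position 1: throw height = 4, running sum = 5
  position 2: throw height = 6, running sum = 11
  position 3: throw height = 3, running sum = 14
  position 4: throw height = 0, running sum = 14
  position 5: throw height = 4, running sum = 18
Total sum = 18; balls = sum / n = 18 / 6 = 3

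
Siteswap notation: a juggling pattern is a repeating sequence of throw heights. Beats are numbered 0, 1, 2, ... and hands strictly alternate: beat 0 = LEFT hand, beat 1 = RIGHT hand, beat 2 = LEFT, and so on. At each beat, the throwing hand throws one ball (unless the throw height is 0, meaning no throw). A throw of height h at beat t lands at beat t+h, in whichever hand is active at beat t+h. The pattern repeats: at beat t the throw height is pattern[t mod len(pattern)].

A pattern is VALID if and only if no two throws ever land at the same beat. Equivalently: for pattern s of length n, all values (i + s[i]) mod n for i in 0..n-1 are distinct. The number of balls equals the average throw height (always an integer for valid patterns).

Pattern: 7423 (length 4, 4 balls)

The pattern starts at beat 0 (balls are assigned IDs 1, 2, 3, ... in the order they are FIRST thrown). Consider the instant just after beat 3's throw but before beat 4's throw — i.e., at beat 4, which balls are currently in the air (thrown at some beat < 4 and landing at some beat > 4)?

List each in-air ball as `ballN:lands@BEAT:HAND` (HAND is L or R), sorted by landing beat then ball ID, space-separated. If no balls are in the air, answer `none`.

Beat 0 (L): throw ball1 h=7 -> lands@7:R; in-air after throw: [b1@7:R]
Beat 1 (R): throw ball2 h=4 -> lands@5:R; in-air after throw: [b2@5:R b1@7:R]
Beat 2 (L): throw ball3 h=2 -> lands@4:L; in-air after throw: [b3@4:L b2@5:R b1@7:R]
Beat 3 (R): throw ball4 h=3 -> lands@6:L; in-air after throw: [b3@4:L b2@5:R b4@6:L b1@7:R]
Beat 4 (L): throw ball3 h=7 -> lands@11:R; in-air after throw: [b2@5:R b4@6:L b1@7:R b3@11:R]

Answer: ball2:lands@5:R ball4:lands@6:L ball1:lands@7:R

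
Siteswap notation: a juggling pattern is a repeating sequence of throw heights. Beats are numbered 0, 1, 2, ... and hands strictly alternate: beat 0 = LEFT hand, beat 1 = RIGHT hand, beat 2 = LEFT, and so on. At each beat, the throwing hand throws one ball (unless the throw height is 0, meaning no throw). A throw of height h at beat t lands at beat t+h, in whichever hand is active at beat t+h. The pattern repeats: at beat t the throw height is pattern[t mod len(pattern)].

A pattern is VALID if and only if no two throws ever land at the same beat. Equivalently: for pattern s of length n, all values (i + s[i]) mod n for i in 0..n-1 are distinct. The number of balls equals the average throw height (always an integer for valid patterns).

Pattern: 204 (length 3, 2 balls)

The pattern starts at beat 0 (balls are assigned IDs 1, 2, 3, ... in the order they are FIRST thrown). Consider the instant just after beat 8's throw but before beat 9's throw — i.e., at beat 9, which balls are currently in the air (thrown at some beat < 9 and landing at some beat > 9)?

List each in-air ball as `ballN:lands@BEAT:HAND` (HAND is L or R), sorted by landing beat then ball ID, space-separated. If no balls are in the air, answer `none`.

Answer: ball1:lands@12:L

Derivation:
Beat 0 (L): throw ball1 h=2 -> lands@2:L; in-air after throw: [b1@2:L]
Beat 2 (L): throw ball1 h=4 -> lands@6:L; in-air after throw: [b1@6:L]
Beat 3 (R): throw ball2 h=2 -> lands@5:R; in-air after throw: [b2@5:R b1@6:L]
Beat 5 (R): throw ball2 h=4 -> lands@9:R; in-air after throw: [b1@6:L b2@9:R]
Beat 6 (L): throw ball1 h=2 -> lands@8:L; in-air after throw: [b1@8:L b2@9:R]
Beat 8 (L): throw ball1 h=4 -> lands@12:L; in-air after throw: [b2@9:R b1@12:L]
Beat 9 (R): throw ball2 h=2 -> lands@11:R; in-air after throw: [b2@11:R b1@12:L]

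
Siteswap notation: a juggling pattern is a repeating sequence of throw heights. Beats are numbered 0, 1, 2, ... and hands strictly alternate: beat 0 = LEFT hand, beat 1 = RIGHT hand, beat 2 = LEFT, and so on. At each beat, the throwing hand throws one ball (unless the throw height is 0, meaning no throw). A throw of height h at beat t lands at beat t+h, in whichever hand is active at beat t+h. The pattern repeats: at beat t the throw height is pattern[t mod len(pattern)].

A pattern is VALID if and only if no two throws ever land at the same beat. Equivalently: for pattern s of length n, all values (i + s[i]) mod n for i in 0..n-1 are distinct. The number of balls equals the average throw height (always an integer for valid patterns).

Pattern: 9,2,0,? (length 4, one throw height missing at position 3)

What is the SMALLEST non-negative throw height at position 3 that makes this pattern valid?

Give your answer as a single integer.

Answer: 1

Derivation:
i=0: (0 + 9) mod 4 = 1
i=1: (1 + 2) mod 4 = 3
i=2: (2 + 0) mod 4 = 2
i=3: s[i]=? (unknown)
Known residues: [1, 2, 3]; need a permutation of 0..3, so missing residue r = 0
Need (3 + s) mod 4 = 0; smallest s = (0 - 3) mod 4 = 1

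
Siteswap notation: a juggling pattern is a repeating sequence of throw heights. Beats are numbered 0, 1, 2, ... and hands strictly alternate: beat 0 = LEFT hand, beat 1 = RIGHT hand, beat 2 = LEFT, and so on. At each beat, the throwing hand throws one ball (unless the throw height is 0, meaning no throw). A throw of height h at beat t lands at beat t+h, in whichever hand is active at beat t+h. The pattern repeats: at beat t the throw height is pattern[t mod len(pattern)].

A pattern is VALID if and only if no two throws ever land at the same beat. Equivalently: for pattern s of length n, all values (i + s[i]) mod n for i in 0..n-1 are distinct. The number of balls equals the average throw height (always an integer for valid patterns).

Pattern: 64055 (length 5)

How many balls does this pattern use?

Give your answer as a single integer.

Answer: 4

Derivation:
Pattern = [6, 4, 0, 5, 5], length n = 5
  position 0: throw height = 6, running sum = 6
  position 1: throw height = 4, running sum = 10
  position 2: throw height = 0, running sum = 10
  position 3: throw height = 5, running sum = 15
  position 4: throw height = 5, running sum = 20
Total sum = 20; balls = sum / n = 20 / 5 = 4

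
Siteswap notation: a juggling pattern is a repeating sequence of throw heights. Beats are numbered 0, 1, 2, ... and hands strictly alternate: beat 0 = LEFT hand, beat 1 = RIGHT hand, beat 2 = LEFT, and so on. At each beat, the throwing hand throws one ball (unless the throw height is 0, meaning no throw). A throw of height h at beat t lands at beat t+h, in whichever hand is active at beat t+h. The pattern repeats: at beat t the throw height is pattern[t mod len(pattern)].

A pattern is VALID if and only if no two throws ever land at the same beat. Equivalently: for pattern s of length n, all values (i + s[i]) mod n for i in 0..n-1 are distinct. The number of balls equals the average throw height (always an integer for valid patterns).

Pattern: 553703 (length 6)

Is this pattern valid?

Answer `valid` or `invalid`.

i=0: (i + s[i]) mod n = (0 + 5) mod 6 = 5
i=1: (i + s[i]) mod n = (1 + 5) mod 6 = 0
i=2: (i + s[i]) mod n = (2 + 3) mod 6 = 5
i=3: (i + s[i]) mod n = (3 + 7) mod 6 = 4
i=4: (i + s[i]) mod n = (4 + 0) mod 6 = 4
i=5: (i + s[i]) mod n = (5 + 3) mod 6 = 2
Residues: [5, 0, 5, 4, 4, 2], distinct: False

Answer: invalid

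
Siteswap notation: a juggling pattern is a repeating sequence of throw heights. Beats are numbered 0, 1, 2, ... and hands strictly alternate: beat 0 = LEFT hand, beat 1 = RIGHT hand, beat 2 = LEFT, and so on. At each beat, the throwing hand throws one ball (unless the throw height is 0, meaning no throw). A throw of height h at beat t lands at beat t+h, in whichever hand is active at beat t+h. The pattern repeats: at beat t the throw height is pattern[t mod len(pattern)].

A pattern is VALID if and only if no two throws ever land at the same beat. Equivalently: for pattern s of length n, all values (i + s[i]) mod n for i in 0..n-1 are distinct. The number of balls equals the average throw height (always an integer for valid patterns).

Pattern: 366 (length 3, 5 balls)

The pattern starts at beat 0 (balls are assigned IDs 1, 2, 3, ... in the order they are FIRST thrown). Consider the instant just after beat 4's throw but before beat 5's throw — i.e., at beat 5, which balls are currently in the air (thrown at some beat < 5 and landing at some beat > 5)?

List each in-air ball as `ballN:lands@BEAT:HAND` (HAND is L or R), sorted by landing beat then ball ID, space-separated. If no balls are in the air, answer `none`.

Beat 0 (L): throw ball1 h=3 -> lands@3:R; in-air after throw: [b1@3:R]
Beat 1 (R): throw ball2 h=6 -> lands@7:R; in-air after throw: [b1@3:R b2@7:R]
Beat 2 (L): throw ball3 h=6 -> lands@8:L; in-air after throw: [b1@3:R b2@7:R b3@8:L]
Beat 3 (R): throw ball1 h=3 -> lands@6:L; in-air after throw: [b1@6:L b2@7:R b3@8:L]
Beat 4 (L): throw ball4 h=6 -> lands@10:L; in-air after throw: [b1@6:L b2@7:R b3@8:L b4@10:L]
Beat 5 (R): throw ball5 h=6 -> lands@11:R; in-air after throw: [b1@6:L b2@7:R b3@8:L b4@10:L b5@11:R]

Answer: ball1:lands@6:L ball2:lands@7:R ball3:lands@8:L ball4:lands@10:L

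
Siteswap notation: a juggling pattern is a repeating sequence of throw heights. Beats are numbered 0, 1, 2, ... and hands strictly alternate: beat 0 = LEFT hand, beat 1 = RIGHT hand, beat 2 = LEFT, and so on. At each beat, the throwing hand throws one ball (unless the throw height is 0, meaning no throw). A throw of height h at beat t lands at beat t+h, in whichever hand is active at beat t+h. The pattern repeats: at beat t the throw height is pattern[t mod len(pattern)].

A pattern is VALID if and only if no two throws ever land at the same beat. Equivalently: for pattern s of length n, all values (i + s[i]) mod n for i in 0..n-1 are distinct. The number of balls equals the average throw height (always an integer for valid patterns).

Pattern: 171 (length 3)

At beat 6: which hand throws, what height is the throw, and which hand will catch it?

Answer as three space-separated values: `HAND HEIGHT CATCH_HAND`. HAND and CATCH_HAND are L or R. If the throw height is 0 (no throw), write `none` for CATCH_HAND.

Answer: L 1 R

Derivation:
Beat 6: 6 mod 2 = 0, so hand = L
Throw height = pattern[6 mod 3] = pattern[0] = 1
Lands at beat 6+1=7, 7 mod 2 = 1, so catch hand = R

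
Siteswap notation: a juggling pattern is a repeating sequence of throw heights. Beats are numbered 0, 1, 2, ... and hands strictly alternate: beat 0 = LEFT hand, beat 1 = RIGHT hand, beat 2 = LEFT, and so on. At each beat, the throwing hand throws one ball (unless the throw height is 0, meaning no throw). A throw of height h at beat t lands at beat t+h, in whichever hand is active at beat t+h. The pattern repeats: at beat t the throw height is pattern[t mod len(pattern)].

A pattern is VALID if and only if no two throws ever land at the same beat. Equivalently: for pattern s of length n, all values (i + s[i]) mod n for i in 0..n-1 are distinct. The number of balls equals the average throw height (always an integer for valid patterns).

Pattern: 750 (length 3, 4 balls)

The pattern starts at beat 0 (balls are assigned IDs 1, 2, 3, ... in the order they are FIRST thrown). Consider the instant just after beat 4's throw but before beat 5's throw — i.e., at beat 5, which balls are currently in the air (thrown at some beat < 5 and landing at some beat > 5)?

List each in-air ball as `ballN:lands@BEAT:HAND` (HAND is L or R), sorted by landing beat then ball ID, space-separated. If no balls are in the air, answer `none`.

Beat 0 (L): throw ball1 h=7 -> lands@7:R; in-air after throw: [b1@7:R]
Beat 1 (R): throw ball2 h=5 -> lands@6:L; in-air after throw: [b2@6:L b1@7:R]
Beat 3 (R): throw ball3 h=7 -> lands@10:L; in-air after throw: [b2@6:L b1@7:R b3@10:L]
Beat 4 (L): throw ball4 h=5 -> lands@9:R; in-air after throw: [b2@6:L b1@7:R b4@9:R b3@10:L]

Answer: ball2:lands@6:L ball1:lands@7:R ball4:lands@9:R ball3:lands@10:L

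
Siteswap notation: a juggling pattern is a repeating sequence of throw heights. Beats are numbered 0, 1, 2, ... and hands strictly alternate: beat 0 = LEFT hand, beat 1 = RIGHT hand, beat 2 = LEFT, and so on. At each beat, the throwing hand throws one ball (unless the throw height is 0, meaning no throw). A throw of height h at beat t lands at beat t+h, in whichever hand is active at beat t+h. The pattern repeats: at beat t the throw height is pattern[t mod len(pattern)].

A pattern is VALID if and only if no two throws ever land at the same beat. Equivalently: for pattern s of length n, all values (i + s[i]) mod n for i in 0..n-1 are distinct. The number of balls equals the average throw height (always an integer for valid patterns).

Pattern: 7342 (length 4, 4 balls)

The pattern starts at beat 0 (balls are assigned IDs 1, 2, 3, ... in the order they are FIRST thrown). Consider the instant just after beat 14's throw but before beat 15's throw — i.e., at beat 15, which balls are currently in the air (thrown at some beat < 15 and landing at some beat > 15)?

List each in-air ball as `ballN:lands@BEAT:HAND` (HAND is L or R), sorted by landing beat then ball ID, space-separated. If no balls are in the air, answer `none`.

Answer: ball2:lands@16:L ball3:lands@18:L ball1:lands@19:R

Derivation:
Beat 0 (L): throw ball1 h=7 -> lands@7:R; in-air after throw: [b1@7:R]
Beat 1 (R): throw ball2 h=3 -> lands@4:L; in-air after throw: [b2@4:L b1@7:R]
Beat 2 (L): throw ball3 h=4 -> lands@6:L; in-air after throw: [b2@4:L b3@6:L b1@7:R]
Beat 3 (R): throw ball4 h=2 -> lands@5:R; in-air after throw: [b2@4:L b4@5:R b3@6:L b1@7:R]
Beat 4 (L): throw ball2 h=7 -> lands@11:R; in-air after throw: [b4@5:R b3@6:L b1@7:R b2@11:R]
Beat 5 (R): throw ball4 h=3 -> lands@8:L; in-air after throw: [b3@6:L b1@7:R b4@8:L b2@11:R]
Beat 6 (L): throw ball3 h=4 -> lands@10:L; in-air after throw: [b1@7:R b4@8:L b3@10:L b2@11:R]
Beat 7 (R): throw ball1 h=2 -> lands@9:R; in-air after throw: [b4@8:L b1@9:R b3@10:L b2@11:R]
Beat 8 (L): throw ball4 h=7 -> lands@15:R; in-air after throw: [b1@9:R b3@10:L b2@11:R b4@15:R]
Beat 9 (R): throw ball1 h=3 -> lands@12:L; in-air after throw: [b3@10:L b2@11:R b1@12:L b4@15:R]
Beat 10 (L): throw ball3 h=4 -> lands@14:L; in-air after throw: [b2@11:R b1@12:L b3@14:L b4@15:R]
Beat 11 (R): throw ball2 h=2 -> lands@13:R; in-air after throw: [b1@12:L b2@13:R b3@14:L b4@15:R]
Beat 12 (L): throw ball1 h=7 -> lands@19:R; in-air after throw: [b2@13:R b3@14:L b4@15:R b1@19:R]
Beat 13 (R): throw ball2 h=3 -> lands@16:L; in-air after throw: [b3@14:L b4@15:R b2@16:L b1@19:R]
Beat 14 (L): throw ball3 h=4 -> lands@18:L; in-air after throw: [b4@15:R b2@16:L b3@18:L b1@19:R]
Beat 15 (R): throw ball4 h=2 -> lands@17:R; in-air after throw: [b2@16:L b4@17:R b3@18:L b1@19:R]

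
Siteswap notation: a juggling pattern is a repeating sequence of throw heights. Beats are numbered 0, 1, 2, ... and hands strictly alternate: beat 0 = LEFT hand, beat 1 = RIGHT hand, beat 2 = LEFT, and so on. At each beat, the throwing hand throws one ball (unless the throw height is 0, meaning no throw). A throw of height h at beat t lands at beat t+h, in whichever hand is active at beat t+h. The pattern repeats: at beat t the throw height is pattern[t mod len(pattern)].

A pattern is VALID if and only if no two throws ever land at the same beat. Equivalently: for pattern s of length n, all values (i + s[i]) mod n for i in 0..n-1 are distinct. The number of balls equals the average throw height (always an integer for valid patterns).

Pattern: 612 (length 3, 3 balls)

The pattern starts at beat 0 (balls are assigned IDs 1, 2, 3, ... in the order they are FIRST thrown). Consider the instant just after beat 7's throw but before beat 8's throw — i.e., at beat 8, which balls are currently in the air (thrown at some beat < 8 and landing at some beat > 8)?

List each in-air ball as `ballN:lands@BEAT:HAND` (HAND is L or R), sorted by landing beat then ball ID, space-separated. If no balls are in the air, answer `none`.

Answer: ball3:lands@9:R ball1:lands@12:L

Derivation:
Beat 0 (L): throw ball1 h=6 -> lands@6:L; in-air after throw: [b1@6:L]
Beat 1 (R): throw ball2 h=1 -> lands@2:L; in-air after throw: [b2@2:L b1@6:L]
Beat 2 (L): throw ball2 h=2 -> lands@4:L; in-air after throw: [b2@4:L b1@6:L]
Beat 3 (R): throw ball3 h=6 -> lands@9:R; in-air after throw: [b2@4:L b1@6:L b3@9:R]
Beat 4 (L): throw ball2 h=1 -> lands@5:R; in-air after throw: [b2@5:R b1@6:L b3@9:R]
Beat 5 (R): throw ball2 h=2 -> lands@7:R; in-air after throw: [b1@6:L b2@7:R b3@9:R]
Beat 6 (L): throw ball1 h=6 -> lands@12:L; in-air after throw: [b2@7:R b3@9:R b1@12:L]
Beat 7 (R): throw ball2 h=1 -> lands@8:L; in-air after throw: [b2@8:L b3@9:R b1@12:L]
Beat 8 (L): throw ball2 h=2 -> lands@10:L; in-air after throw: [b3@9:R b2@10:L b1@12:L]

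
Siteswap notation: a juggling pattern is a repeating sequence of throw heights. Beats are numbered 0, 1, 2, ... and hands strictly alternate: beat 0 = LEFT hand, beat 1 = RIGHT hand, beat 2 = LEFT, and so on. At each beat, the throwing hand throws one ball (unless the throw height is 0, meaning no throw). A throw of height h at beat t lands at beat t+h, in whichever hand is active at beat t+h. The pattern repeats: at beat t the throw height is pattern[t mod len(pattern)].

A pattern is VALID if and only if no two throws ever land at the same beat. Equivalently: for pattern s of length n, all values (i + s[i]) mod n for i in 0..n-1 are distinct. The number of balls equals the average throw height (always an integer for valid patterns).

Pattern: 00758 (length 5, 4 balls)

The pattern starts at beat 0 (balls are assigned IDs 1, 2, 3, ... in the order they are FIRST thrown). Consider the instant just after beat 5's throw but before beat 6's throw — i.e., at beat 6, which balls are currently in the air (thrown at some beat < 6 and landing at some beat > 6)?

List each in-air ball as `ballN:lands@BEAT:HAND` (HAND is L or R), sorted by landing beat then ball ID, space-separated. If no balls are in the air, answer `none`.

Answer: ball2:lands@8:L ball1:lands@9:R ball3:lands@12:L

Derivation:
Beat 2 (L): throw ball1 h=7 -> lands@9:R; in-air after throw: [b1@9:R]
Beat 3 (R): throw ball2 h=5 -> lands@8:L; in-air after throw: [b2@8:L b1@9:R]
Beat 4 (L): throw ball3 h=8 -> lands@12:L; in-air after throw: [b2@8:L b1@9:R b3@12:L]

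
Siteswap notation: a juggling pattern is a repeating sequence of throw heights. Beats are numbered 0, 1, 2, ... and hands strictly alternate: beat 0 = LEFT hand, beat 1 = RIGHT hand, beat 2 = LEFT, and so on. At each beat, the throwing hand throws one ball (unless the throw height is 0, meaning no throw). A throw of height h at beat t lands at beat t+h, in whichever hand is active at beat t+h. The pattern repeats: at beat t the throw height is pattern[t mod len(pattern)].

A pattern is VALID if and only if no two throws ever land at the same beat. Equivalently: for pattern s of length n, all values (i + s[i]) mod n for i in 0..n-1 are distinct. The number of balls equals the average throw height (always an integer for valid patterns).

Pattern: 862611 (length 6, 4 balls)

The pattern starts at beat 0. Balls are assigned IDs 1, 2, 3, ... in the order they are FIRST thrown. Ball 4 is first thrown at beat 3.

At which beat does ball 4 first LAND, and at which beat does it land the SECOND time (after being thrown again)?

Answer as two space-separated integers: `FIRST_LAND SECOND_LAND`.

Answer: 9 15

Derivation:
Beat 0 (L): throw ball1 h=8 -> lands@8:L; in-air after throw: [b1@8:L]
Beat 1 (R): throw ball2 h=6 -> lands@7:R; in-air after throw: [b2@7:R b1@8:L]
Beat 2 (L): throw ball3 h=2 -> lands@4:L; in-air after throw: [b3@4:L b2@7:R b1@8:L]
Beat 3 (R): throw ball4 h=6 -> lands@9:R; in-air after throw: [b3@4:L b2@7:R b1@8:L b4@9:R]
Beat 4 (L): throw ball3 h=1 -> lands@5:R; in-air after throw: [b3@5:R b2@7:R b1@8:L b4@9:R]
Beat 5 (R): throw ball3 h=1 -> lands@6:L; in-air after throw: [b3@6:L b2@7:R b1@8:L b4@9:R]
Beat 6 (L): throw ball3 h=8 -> lands@14:L; in-air after throw: [b2@7:R b1@8:L b4@9:R b3@14:L]
Beat 7 (R): throw ball2 h=6 -> lands@13:R; in-air after throw: [b1@8:L b4@9:R b2@13:R b3@14:L]
Beat 8 (L): throw ball1 h=2 -> lands@10:L; in-air after throw: [b4@9:R b1@10:L b2@13:R b3@14:L]
Beat 9 (R): throw ball4 h=6 -> lands@15:R; in-air after throw: [b1@10:L b2@13:R b3@14:L b4@15:R]
Beat 10 (L): throw ball1 h=1 -> lands@11:R; in-air after throw: [b1@11:R b2@13:R b3@14:L b4@15:R]
Beat 11 (R): throw ball1 h=1 -> lands@12:L; in-air after throw: [b1@12:L b2@13:R b3@14:L b4@15:R]
Beat 12 (L): throw ball1 h=8 -> lands@20:L; in-air after throw: [b2@13:R b3@14:L b4@15:R b1@20:L]
Beat 13 (R): throw ball2 h=6 -> lands@19:R; in-air after throw: [b3@14:L b4@15:R b2@19:R b1@20:L]
Beat 14 (L): throw ball3 h=2 -> lands@16:L; in-air after throw: [b4@15:R b3@16:L b2@19:R b1@20:L]
Beat 15 (R): throw ball4 h=6 -> lands@21:R; in-air after throw: [b3@16:L b2@19:R b1@20:L b4@21:R]
Ball 4: thrown@3 h=6 -> first land @9; rethrown@9 h=6 -> second land @15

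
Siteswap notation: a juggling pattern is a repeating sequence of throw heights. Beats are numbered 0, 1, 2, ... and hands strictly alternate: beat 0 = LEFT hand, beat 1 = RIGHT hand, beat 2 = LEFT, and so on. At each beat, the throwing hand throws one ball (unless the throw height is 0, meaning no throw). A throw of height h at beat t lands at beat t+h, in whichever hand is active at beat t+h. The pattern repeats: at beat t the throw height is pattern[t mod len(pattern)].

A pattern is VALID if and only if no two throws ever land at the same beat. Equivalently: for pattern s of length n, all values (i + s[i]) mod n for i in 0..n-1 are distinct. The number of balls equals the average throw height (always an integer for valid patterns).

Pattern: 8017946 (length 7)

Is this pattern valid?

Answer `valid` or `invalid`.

i=0: (i + s[i]) mod n = (0 + 8) mod 7 = 1
i=1: (i + s[i]) mod n = (1 + 0) mod 7 = 1
i=2: (i + s[i]) mod n = (2 + 1) mod 7 = 3
i=3: (i + s[i]) mod n = (3 + 7) mod 7 = 3
i=4: (i + s[i]) mod n = (4 + 9) mod 7 = 6
i=5: (i + s[i]) mod n = (5 + 4) mod 7 = 2
i=6: (i + s[i]) mod n = (6 + 6) mod 7 = 5
Residues: [1, 1, 3, 3, 6, 2, 5], distinct: False

Answer: invalid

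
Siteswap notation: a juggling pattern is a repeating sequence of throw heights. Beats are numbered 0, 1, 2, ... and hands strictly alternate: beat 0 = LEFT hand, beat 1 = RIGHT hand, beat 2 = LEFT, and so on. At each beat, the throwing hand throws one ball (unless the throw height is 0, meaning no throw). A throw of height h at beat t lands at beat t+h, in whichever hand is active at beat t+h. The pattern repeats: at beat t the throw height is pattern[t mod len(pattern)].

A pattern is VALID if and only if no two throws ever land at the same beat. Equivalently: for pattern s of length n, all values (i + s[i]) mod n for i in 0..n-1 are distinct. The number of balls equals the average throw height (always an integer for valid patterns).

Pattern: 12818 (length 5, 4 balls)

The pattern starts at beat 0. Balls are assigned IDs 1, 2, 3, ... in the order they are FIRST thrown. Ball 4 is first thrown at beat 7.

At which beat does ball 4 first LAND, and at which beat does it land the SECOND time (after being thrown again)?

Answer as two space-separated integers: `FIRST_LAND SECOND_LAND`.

Beat 0 (L): throw ball1 h=1 -> lands@1:R; in-air after throw: [b1@1:R]
Beat 1 (R): throw ball1 h=2 -> lands@3:R; in-air after throw: [b1@3:R]
Beat 2 (L): throw ball2 h=8 -> lands@10:L; in-air after throw: [b1@3:R b2@10:L]
Beat 3 (R): throw ball1 h=1 -> lands@4:L; in-air after throw: [b1@4:L b2@10:L]
Beat 4 (L): throw ball1 h=8 -> lands@12:L; in-air after throw: [b2@10:L b1@12:L]
Beat 5 (R): throw ball3 h=1 -> lands@6:L; in-air after throw: [b3@6:L b2@10:L b1@12:L]
Beat 6 (L): throw ball3 h=2 -> lands@8:L; in-air after throw: [b3@8:L b2@10:L b1@12:L]
Beat 7 (R): throw ball4 h=8 -> lands@15:R; in-air after throw: [b3@8:L b2@10:L b1@12:L b4@15:R]
Beat 8 (L): throw ball3 h=1 -> lands@9:R; in-air after throw: [b3@9:R b2@10:L b1@12:L b4@15:R]
Beat 9 (R): throw ball3 h=8 -> lands@17:R; in-air after throw: [b2@10:L b1@12:L b4@15:R b3@17:R]
Beat 10 (L): throw ball2 h=1 -> lands@11:R; in-air after throw: [b2@11:R b1@12:L b4@15:R b3@17:R]
Beat 11 (R): throw ball2 h=2 -> lands@13:R; in-air after throw: [b1@12:L b2@13:R b4@15:R b3@17:R]
Beat 12 (L): throw ball1 h=8 -> lands@20:L; in-air after throw: [b2@13:R b4@15:R b3@17:R b1@20:L]
Beat 13 (R): throw ball2 h=1 -> lands@14:L; in-air after throw: [b2@14:L b4@15:R b3@17:R b1@20:L]
Beat 14 (L): throw ball2 h=8 -> lands@22:L; in-air after throw: [b4@15:R b3@17:R b1@20:L b2@22:L]
Beat 15 (R): throw ball4 h=1 -> lands@16:L; in-air after throw: [b4@16:L b3@17:R b1@20:L b2@22:L]
Beat 16 (L): throw ball4 h=2 -> lands@18:L; in-air after throw: [b3@17:R b4@18:L b1@20:L b2@22:L]
Ball 4: thrown@7 h=8 -> first land @15; rethrown@15 h=1 -> second land @16

Answer: 15 16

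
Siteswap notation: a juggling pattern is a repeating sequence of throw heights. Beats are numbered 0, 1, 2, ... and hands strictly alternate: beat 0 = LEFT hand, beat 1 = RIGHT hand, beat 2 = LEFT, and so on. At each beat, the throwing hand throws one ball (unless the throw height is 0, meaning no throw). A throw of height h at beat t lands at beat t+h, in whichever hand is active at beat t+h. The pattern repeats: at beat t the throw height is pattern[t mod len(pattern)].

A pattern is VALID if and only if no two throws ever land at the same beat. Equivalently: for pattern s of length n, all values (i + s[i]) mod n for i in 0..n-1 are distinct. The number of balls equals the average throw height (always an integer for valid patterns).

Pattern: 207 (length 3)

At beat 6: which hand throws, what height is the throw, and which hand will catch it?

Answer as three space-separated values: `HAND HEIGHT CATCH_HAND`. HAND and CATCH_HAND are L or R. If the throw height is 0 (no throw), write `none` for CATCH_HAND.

Beat 6: 6 mod 2 = 0, so hand = L
Throw height = pattern[6 mod 3] = pattern[0] = 2
Lands at beat 6+2=8, 8 mod 2 = 0, so catch hand = L

Answer: L 2 L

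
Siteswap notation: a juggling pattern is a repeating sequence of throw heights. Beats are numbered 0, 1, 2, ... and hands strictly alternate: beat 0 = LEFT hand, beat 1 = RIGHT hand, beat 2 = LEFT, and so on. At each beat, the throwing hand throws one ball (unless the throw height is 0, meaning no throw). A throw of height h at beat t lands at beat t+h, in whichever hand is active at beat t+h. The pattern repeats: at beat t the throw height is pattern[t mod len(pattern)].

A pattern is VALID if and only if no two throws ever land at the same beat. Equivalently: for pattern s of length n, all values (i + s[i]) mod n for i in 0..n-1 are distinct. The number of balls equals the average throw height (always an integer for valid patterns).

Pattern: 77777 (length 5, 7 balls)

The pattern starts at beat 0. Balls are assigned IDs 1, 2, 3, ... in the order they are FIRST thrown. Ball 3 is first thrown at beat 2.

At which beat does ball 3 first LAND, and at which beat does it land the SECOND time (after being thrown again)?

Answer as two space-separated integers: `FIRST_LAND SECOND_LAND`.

Answer: 9 16

Derivation:
Beat 0 (L): throw ball1 h=7 -> lands@7:R; in-air after throw: [b1@7:R]
Beat 1 (R): throw ball2 h=7 -> lands@8:L; in-air after throw: [b1@7:R b2@8:L]
Beat 2 (L): throw ball3 h=7 -> lands@9:R; in-air after throw: [b1@7:R b2@8:L b3@9:R]
Beat 3 (R): throw ball4 h=7 -> lands@10:L; in-air after throw: [b1@7:R b2@8:L b3@9:R b4@10:L]
Beat 4 (L): throw ball5 h=7 -> lands@11:R; in-air after throw: [b1@7:R b2@8:L b3@9:R b4@10:L b5@11:R]
Beat 5 (R): throw ball6 h=7 -> lands@12:L; in-air after throw: [b1@7:R b2@8:L b3@9:R b4@10:L b5@11:R b6@12:L]
Beat 6 (L): throw ball7 h=7 -> lands@13:R; in-air after throw: [b1@7:R b2@8:L b3@9:R b4@10:L b5@11:R b6@12:L b7@13:R]
Beat 7 (R): throw ball1 h=7 -> lands@14:L; in-air after throw: [b2@8:L b3@9:R b4@10:L b5@11:R b6@12:L b7@13:R b1@14:L]
Beat 8 (L): throw ball2 h=7 -> lands@15:R; in-air after throw: [b3@9:R b4@10:L b5@11:R b6@12:L b7@13:R b1@14:L b2@15:R]
Beat 9 (R): throw ball3 h=7 -> lands@16:L; in-air after throw: [b4@10:L b5@11:R b6@12:L b7@13:R b1@14:L b2@15:R b3@16:L]
Beat 10 (L): throw ball4 h=7 -> lands@17:R; in-air after throw: [b5@11:R b6@12:L b7@13:R b1@14:L b2@15:R b3@16:L b4@17:R]
Beat 11 (R): throw ball5 h=7 -> lands@18:L; in-air after throw: [b6@12:L b7@13:R b1@14:L b2@15:R b3@16:L b4@17:R b5@18:L]
Beat 12 (L): throw ball6 h=7 -> lands@19:R; in-air after throw: [b7@13:R b1@14:L b2@15:R b3@16:L b4@17:R b5@18:L b6@19:R]
Beat 13 (R): throw ball7 h=7 -> lands@20:L; in-air after throw: [b1@14:L b2@15:R b3@16:L b4@17:R b5@18:L b6@19:R b7@20:L]
Beat 14 (L): throw ball1 h=7 -> lands@21:R; in-air after throw: [b2@15:R b3@16:L b4@17:R b5@18:L b6@19:R b7@20:L b1@21:R]
Beat 15 (R): throw ball2 h=7 -> lands@22:L; in-air after throw: [b3@16:L b4@17:R b5@18:L b6@19:R b7@20:L b1@21:R b2@22:L]
Beat 16 (L): throw ball3 h=7 -> lands@23:R; in-air after throw: [b4@17:R b5@18:L b6@19:R b7@20:L b1@21:R b2@22:L b3@23:R]
Ball 3: thrown@2 h=7 -> first land @9; rethrown@9 h=7 -> second land @16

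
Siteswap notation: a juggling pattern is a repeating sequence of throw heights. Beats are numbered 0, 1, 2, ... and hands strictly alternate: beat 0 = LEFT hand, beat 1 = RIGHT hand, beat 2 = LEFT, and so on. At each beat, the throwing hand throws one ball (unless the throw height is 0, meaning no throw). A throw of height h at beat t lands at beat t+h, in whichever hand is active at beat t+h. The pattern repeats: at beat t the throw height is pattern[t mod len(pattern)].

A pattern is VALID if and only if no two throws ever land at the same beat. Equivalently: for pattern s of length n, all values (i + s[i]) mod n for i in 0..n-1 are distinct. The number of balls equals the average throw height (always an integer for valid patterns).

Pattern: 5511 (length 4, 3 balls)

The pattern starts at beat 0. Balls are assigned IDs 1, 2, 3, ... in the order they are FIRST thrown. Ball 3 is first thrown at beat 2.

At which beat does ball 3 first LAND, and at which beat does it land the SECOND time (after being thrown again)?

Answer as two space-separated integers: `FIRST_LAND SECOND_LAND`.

Answer: 3 4

Derivation:
Beat 0 (L): throw ball1 h=5 -> lands@5:R; in-air after throw: [b1@5:R]
Beat 1 (R): throw ball2 h=5 -> lands@6:L; in-air after throw: [b1@5:R b2@6:L]
Beat 2 (L): throw ball3 h=1 -> lands@3:R; in-air after throw: [b3@3:R b1@5:R b2@6:L]
Beat 3 (R): throw ball3 h=1 -> lands@4:L; in-air after throw: [b3@4:L b1@5:R b2@6:L]
Beat 4 (L): throw ball3 h=5 -> lands@9:R; in-air after throw: [b1@5:R b2@6:L b3@9:R]
Ball 3: thrown@2 h=1 -> first land @3; rethrown@3 h=1 -> second land @4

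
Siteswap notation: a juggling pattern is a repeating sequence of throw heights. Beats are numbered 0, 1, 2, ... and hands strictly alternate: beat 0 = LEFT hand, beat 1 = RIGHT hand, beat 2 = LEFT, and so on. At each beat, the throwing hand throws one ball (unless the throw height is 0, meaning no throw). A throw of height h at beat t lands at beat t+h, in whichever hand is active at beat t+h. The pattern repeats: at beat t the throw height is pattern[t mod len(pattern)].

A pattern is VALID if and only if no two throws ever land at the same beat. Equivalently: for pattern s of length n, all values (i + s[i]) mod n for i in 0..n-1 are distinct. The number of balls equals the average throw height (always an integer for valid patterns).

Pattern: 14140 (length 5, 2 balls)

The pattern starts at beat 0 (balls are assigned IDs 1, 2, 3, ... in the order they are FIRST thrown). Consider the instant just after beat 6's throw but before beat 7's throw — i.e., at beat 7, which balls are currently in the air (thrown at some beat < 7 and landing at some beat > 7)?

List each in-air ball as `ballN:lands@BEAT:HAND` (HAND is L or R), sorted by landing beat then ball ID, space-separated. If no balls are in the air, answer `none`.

Answer: ball1:lands@10:L

Derivation:
Beat 0 (L): throw ball1 h=1 -> lands@1:R; in-air after throw: [b1@1:R]
Beat 1 (R): throw ball1 h=4 -> lands@5:R; in-air after throw: [b1@5:R]
Beat 2 (L): throw ball2 h=1 -> lands@3:R; in-air after throw: [b2@3:R b1@5:R]
Beat 3 (R): throw ball2 h=4 -> lands@7:R; in-air after throw: [b1@5:R b2@7:R]
Beat 5 (R): throw ball1 h=1 -> lands@6:L; in-air after throw: [b1@6:L b2@7:R]
Beat 6 (L): throw ball1 h=4 -> lands@10:L; in-air after throw: [b2@7:R b1@10:L]
Beat 7 (R): throw ball2 h=1 -> lands@8:L; in-air after throw: [b2@8:L b1@10:L]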